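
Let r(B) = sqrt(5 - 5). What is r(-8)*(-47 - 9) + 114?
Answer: 114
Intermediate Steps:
r(B) = 0 (r(B) = sqrt(0) = 0)
r(-8)*(-47 - 9) + 114 = 0*(-47 - 9) + 114 = 0*(-56) + 114 = 0 + 114 = 114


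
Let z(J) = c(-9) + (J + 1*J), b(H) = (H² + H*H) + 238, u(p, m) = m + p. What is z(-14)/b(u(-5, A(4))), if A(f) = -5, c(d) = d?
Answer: -37/438 ≈ -0.084475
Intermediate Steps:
b(H) = 238 + 2*H² (b(H) = (H² + H²) + 238 = 2*H² + 238 = 238 + 2*H²)
z(J) = -9 + 2*J (z(J) = -9 + (J + 1*J) = -9 + (J + J) = -9 + 2*J)
z(-14)/b(u(-5, A(4))) = (-9 + 2*(-14))/(238 + 2*(-5 - 5)²) = (-9 - 28)/(238 + 2*(-10)²) = -37/(238 + 2*100) = -37/(238 + 200) = -37/438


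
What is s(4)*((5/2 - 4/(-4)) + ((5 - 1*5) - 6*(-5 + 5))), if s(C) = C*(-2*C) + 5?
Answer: -189/2 ≈ -94.500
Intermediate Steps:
s(C) = 5 - 2*C² (s(C) = -2*C² + 5 = 5 - 2*C²)
s(4)*((5/2 - 4/(-4)) + ((5 - 1*5) - 6*(-5 + 5))) = (5 - 2*4²)*((5/2 - 4/(-4)) + ((5 - 1*5) - 6*(-5 + 5))) = (5 - 2*16)*((5*(½) - 4*(-¼)) + ((5 - 5) - 6*0)) = (5 - 32)*((5/2 + 1) + (0 - 1*0)) = -27*(7/2 + (0 + 0)) = -27*(7/2 + 0) = -27*7/2 = -189/2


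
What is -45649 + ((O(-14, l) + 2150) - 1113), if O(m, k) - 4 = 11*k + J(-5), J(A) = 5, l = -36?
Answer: -44999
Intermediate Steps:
O(m, k) = 9 + 11*k (O(m, k) = 4 + (11*k + 5) = 4 + (5 + 11*k) = 9 + 11*k)
-45649 + ((O(-14, l) + 2150) - 1113) = -45649 + (((9 + 11*(-36)) + 2150) - 1113) = -45649 + (((9 - 396) + 2150) - 1113) = -45649 + ((-387 + 2150) - 1113) = -45649 + (1763 - 1113) = -45649 + 650 = -44999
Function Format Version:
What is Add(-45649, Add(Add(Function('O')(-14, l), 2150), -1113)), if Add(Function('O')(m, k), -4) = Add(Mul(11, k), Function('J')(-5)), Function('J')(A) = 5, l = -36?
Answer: -44999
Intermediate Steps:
Function('O')(m, k) = Add(9, Mul(11, k)) (Function('O')(m, k) = Add(4, Add(Mul(11, k), 5)) = Add(4, Add(5, Mul(11, k))) = Add(9, Mul(11, k)))
Add(-45649, Add(Add(Function('O')(-14, l), 2150), -1113)) = Add(-45649, Add(Add(Add(9, Mul(11, -36)), 2150), -1113)) = Add(-45649, Add(Add(Add(9, -396), 2150), -1113)) = Add(-45649, Add(Add(-387, 2150), -1113)) = Add(-45649, Add(1763, -1113)) = Add(-45649, 650) = -44999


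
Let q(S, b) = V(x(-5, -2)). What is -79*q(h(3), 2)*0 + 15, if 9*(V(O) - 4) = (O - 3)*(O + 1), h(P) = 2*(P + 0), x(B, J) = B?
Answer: 15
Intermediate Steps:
h(P) = 2*P
V(O) = 4 + (1 + O)*(-3 + O)/9 (V(O) = 4 + ((O - 3)*(O + 1))/9 = 4 + ((-3 + O)*(1 + O))/9 = 4 + ((1 + O)*(-3 + O))/9 = 4 + (1 + O)*(-3 + O)/9)
q(S, b) = 68/9 (q(S, b) = 11/3 - 2/9*(-5) + (⅑)*(-5)² = 11/3 + 10/9 + (⅑)*25 = 11/3 + 10/9 + 25/9 = 68/9)
-79*q(h(3), 2)*0 + 15 = -5372*0/9 + 15 = -79*0 + 15 = 0 + 15 = 15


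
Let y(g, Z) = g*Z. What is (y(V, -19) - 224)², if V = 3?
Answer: 78961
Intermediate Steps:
y(g, Z) = Z*g
(y(V, -19) - 224)² = (-19*3 - 224)² = (-57 - 224)² = (-281)² = 78961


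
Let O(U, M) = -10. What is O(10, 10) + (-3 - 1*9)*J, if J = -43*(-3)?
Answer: -1558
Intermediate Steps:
J = 129
O(10, 10) + (-3 - 1*9)*J = -10 + (-3 - 1*9)*129 = -10 + (-3 - 9)*129 = -10 - 12*129 = -10 - 1548 = -1558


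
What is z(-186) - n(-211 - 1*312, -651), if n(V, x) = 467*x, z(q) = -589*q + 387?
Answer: 413958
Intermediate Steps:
z(q) = 387 - 589*q
z(-186) - n(-211 - 1*312, -651) = (387 - 589*(-186)) - 467*(-651) = (387 + 109554) - 1*(-304017) = 109941 + 304017 = 413958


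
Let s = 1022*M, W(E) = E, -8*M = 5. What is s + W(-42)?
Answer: -2723/4 ≈ -680.75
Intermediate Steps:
M = -5/8 (M = -⅛*5 = -5/8 ≈ -0.62500)
s = -2555/4 (s = 1022*(-5/8) = -2555/4 ≈ -638.75)
s + W(-42) = -2555/4 - 42 = -2723/4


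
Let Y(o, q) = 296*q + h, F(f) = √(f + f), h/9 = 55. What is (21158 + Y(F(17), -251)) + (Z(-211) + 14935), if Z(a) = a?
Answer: -37919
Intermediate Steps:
h = 495 (h = 9*55 = 495)
F(f) = √2*√f (F(f) = √(2*f) = √2*√f)
Y(o, q) = 495 + 296*q (Y(o, q) = 296*q + 495 = 495 + 296*q)
(21158 + Y(F(17), -251)) + (Z(-211) + 14935) = (21158 + (495 + 296*(-251))) + (-211 + 14935) = (21158 + (495 - 74296)) + 14724 = (21158 - 73801) + 14724 = -52643 + 14724 = -37919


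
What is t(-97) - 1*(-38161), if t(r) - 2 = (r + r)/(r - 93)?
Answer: 3625582/95 ≈ 38164.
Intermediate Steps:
t(r) = 2 + 2*r/(-93 + r) (t(r) = 2 + (r + r)/(r - 93) = 2 + (2*r)/(-93 + r) = 2 + 2*r/(-93 + r))
t(-97) - 1*(-38161) = 2*(-93 + 2*(-97))/(-93 - 97) - 1*(-38161) = 2*(-93 - 194)/(-190) + 38161 = 2*(-1/190)*(-287) + 38161 = 287/95 + 38161 = 3625582/95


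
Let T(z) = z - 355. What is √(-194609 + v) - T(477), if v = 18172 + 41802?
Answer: -122 + I*√134635 ≈ -122.0 + 366.93*I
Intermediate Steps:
v = 59974
T(z) = -355 + z
√(-194609 + v) - T(477) = √(-194609 + 59974) - (-355 + 477) = √(-134635) - 1*122 = I*√134635 - 122 = -122 + I*√134635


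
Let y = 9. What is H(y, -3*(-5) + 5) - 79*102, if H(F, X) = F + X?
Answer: -8029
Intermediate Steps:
H(y, -3*(-5) + 5) - 79*102 = (9 + (-3*(-5) + 5)) - 79*102 = (9 + (15 + 5)) - 8058 = (9 + 20) - 8058 = 29 - 8058 = -8029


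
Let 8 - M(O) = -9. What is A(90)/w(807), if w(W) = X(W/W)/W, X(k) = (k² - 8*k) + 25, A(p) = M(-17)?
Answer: 4573/6 ≈ 762.17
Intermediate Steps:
M(O) = 17 (M(O) = 8 - 1*(-9) = 8 + 9 = 17)
A(p) = 17
X(k) = 25 + k² - 8*k
w(W) = 18/W (w(W) = (25 + (W/W)² - 8*W/W)/W = (25 + 1² - 8*1)/W = (25 + 1 - 8)/W = 18/W)
A(90)/w(807) = 17/((18/807)) = 17/((18*(1/807))) = 17/(6/269) = 17*(269/6) = 4573/6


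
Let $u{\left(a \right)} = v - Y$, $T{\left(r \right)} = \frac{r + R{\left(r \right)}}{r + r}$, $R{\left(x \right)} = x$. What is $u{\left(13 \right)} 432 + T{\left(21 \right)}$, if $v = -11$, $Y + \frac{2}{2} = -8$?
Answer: $-863$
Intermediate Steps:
$Y = -9$ ($Y = -1 - 8 = -9$)
$T{\left(r \right)} = 1$ ($T{\left(r \right)} = \frac{r + r}{r + r} = \frac{2 r}{2 r} = 2 r \frac{1}{2 r} = 1$)
$u{\left(a \right)} = -2$ ($u{\left(a \right)} = -11 - -9 = -11 + 9 = -2$)
$u{\left(13 \right)} 432 + T{\left(21 \right)} = \left(-2\right) 432 + 1 = -864 + 1 = -863$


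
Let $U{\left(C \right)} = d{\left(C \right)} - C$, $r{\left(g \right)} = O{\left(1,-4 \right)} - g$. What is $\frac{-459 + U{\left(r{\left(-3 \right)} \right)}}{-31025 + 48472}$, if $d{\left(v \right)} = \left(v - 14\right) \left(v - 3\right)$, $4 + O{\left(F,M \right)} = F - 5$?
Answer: $- \frac{302}{17447} \approx -0.01731$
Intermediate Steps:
$O{\left(F,M \right)} = -9 + F$ ($O{\left(F,M \right)} = -4 + \left(F - 5\right) = -4 + \left(-5 + F\right) = -9 + F$)
$d{\left(v \right)} = \left(-14 + v\right) \left(-3 + v\right)$
$r{\left(g \right)} = -8 - g$ ($r{\left(g \right)} = \left(-9 + 1\right) - g = -8 - g$)
$U{\left(C \right)} = 42 + C^{2} - 18 C$ ($U{\left(C \right)} = \left(42 + C^{2} - 17 C\right) - C = 42 + C^{2} - 18 C$)
$\frac{-459 + U{\left(r{\left(-3 \right)} \right)}}{-31025 + 48472} = \frac{-459 + \left(42 + \left(-8 - -3\right)^{2} - 18 \left(-8 - -3\right)\right)}{-31025 + 48472} = \frac{-459 + \left(42 + \left(-8 + 3\right)^{2} - 18 \left(-8 + 3\right)\right)}{17447} = \left(-459 + \left(42 + \left(-5\right)^{2} - -90\right)\right) \frac{1}{17447} = \left(-459 + \left(42 + 25 + 90\right)\right) \frac{1}{17447} = \left(-459 + 157\right) \frac{1}{17447} = \left(-302\right) \frac{1}{17447} = - \frac{302}{17447}$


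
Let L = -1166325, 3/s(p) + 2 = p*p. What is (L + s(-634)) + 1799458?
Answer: 254490341885/401954 ≈ 6.3313e+5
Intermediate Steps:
s(p) = 3/(-2 + p**2) (s(p) = 3/(-2 + p*p) = 3/(-2 + p**2))
(L + s(-634)) + 1799458 = (-1166325 + 3/(-2 + (-634)**2)) + 1799458 = (-1166325 + 3/(-2 + 401956)) + 1799458 = (-1166325 + 3/401954) + 1799458 = -468808999047/401954 + 1799458 = 254490341885/401954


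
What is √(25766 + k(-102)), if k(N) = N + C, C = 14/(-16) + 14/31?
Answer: √394603154/124 ≈ 160.20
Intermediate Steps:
C = -105/248 (C = 14*(-1/16) + 14*(1/31) = -7/8 + 14/31 = -105/248 ≈ -0.42339)
k(N) = -105/248 + N (k(N) = N - 105/248 = -105/248 + N)
√(25766 + k(-102)) = √(25766 + (-105/248 - 102)) = √(25766 - 25401/248) = √(6364567/248) = √394603154/124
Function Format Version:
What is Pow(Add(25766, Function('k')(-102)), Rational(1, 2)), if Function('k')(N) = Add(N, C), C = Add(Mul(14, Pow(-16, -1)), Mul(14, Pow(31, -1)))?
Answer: Mul(Rational(1, 124), Pow(394603154, Rational(1, 2))) ≈ 160.20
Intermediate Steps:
C = Rational(-105, 248) (C = Add(Mul(14, Rational(-1, 16)), Mul(14, Rational(1, 31))) = Add(Rational(-7, 8), Rational(14, 31)) = Rational(-105, 248) ≈ -0.42339)
Function('k')(N) = Add(Rational(-105, 248), N) (Function('k')(N) = Add(N, Rational(-105, 248)) = Add(Rational(-105, 248), N))
Pow(Add(25766, Function('k')(-102)), Rational(1, 2)) = Pow(Add(25766, Add(Rational(-105, 248), -102)), Rational(1, 2)) = Pow(Add(25766, Rational(-25401, 248)), Rational(1, 2)) = Pow(Rational(6364567, 248), Rational(1, 2)) = Mul(Rational(1, 124), Pow(394603154, Rational(1, 2)))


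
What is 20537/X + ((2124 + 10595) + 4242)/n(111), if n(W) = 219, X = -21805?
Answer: 365337002/4775295 ≈ 76.506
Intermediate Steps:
20537/X + ((2124 + 10595) + 4242)/n(111) = 20537/(-21805) + ((2124 + 10595) + 4242)/219 = 20537*(-1/21805) + (12719 + 4242)*(1/219) = -20537/21805 + 16961*(1/219) = -20537/21805 + 16961/219 = 365337002/4775295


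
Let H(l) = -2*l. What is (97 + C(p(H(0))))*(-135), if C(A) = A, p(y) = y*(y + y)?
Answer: -13095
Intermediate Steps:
p(y) = 2*y**2 (p(y) = y*(2*y) = 2*y**2)
(97 + C(p(H(0))))*(-135) = (97 + 2*(-2*0)**2)*(-135) = (97 + 2*0**2)*(-135) = (97 + 2*0)*(-135) = (97 + 0)*(-135) = 97*(-135) = -13095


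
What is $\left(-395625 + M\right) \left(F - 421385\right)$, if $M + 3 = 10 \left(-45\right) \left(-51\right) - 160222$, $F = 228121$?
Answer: $102990385600$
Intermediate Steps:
$M = -137275$ ($M = -3 - \left(160222 - 10 \left(-45\right) \left(-51\right)\right) = -3 - 137272 = -137275$)
$\left(-395625 + M\right) \left(F - 421385\right) = \left(-395625 - 137275\right) \left(228121 - 421385\right) = \left(-532900\right) \left(-193264\right) = 102990385600$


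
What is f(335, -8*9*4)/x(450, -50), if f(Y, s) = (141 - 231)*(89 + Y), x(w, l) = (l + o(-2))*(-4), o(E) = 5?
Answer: -212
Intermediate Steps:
x(w, l) = -20 - 4*l (x(w, l) = (l + 5)*(-4) = (5 + l)*(-4) = -20 - 4*l)
f(Y, s) = -8010 - 90*Y (f(Y, s) = -90*(89 + Y) = -8010 - 90*Y)
f(335, -8*9*4)/x(450, -50) = (-8010 - 90*335)/(-20 - 4*(-50)) = (-8010 - 30150)/(-20 + 200) = -38160/180 = -38160*1/180 = -212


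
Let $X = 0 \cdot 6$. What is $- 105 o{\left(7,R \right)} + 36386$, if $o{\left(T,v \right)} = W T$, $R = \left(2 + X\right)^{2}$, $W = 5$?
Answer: $32711$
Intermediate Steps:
$X = 0$
$R = 4$ ($R = \left(2 + 0\right)^{2} = 2^{2} = 4$)
$o{\left(T,v \right)} = 5 T$
$- 105 o{\left(7,R \right)} + 36386 = - 105 \cdot 5 \cdot 7 + 36386 = \left(-105\right) 35 + 36386 = -3675 + 36386 = 32711$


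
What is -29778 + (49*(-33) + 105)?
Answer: -31290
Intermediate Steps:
-29778 + (49*(-33) + 105) = -29778 + (-1617 + 105) = -29778 - 1512 = -31290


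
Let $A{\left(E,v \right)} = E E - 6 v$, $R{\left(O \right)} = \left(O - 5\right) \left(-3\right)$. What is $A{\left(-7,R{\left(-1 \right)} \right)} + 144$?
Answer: $85$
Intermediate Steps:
$R{\left(O \right)} = 15 - 3 O$ ($R{\left(O \right)} = \left(-5 + O\right) \left(-3\right) = 15 - 3 O$)
$A{\left(E,v \right)} = E^{2} - 6 v$
$A{\left(-7,R{\left(-1 \right)} \right)} + 144 = \left(\left(-7\right)^{2} - 6 \left(15 - -3\right)\right) + 144 = \left(49 - 6 \left(15 + 3\right)\right) + 144 = \left(49 - 108\right) + 144 = -59 + 144 = 85$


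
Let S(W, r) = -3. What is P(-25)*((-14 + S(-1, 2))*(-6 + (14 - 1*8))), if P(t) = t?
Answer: 0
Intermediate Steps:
P(-25)*((-14 + S(-1, 2))*(-6 + (14 - 1*8))) = -25*(-14 - 3)*(-6 + (14 - 1*8)) = -(-425)*(-6 + (14 - 8)) = -(-425)*(-6 + 6) = -(-425)*0 = -25*0 = 0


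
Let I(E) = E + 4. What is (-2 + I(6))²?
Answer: 64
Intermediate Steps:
I(E) = 4 + E
(-2 + I(6))² = (-2 + (4 + 6))² = (-2 + 10)² = 8² = 64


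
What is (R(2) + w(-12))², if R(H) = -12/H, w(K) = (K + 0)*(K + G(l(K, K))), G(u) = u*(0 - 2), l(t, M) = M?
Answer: 22500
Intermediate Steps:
G(u) = -2*u (G(u) = u*(-2) = -2*u)
w(K) = -K² (w(K) = (K + 0)*(K - 2*K) = K*(-K) = -K²)
(R(2) + w(-12))² = (-12/2 - 1*(-12)²)² = (-12*½ - 1*144)² = (-6 - 144)² = (-150)² = 22500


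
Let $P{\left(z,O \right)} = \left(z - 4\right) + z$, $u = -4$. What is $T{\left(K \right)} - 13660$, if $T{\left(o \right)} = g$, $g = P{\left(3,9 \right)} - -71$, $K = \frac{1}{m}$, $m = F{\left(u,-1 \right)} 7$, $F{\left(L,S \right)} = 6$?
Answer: $-13587$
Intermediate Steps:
$m = 42$ ($m = 6 \cdot 7 = 42$)
$K = \frac{1}{42} \approx 0.02381$
$P{\left(z,O \right)} = -4 + 2 z$ ($P{\left(z,O \right)} = \left(-4 + z\right) + z = -4 + 2 z$)
$g = 73$ ($g = \left(-4 + 2 \cdot 3\right) - -71 = \left(-4 + 6\right) + 71 = 2 + 71 = 73$)
$T{\left(o \right)} = 73$
$T{\left(K \right)} - 13660 = 73 - 13660 = -13587$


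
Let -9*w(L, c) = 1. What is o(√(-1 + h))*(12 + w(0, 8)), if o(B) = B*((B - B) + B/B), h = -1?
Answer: 107*I*√2/9 ≈ 16.813*I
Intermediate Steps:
w(L, c) = -⅑ (w(L, c) = -⅑*1 = -⅑)
o(B) = B (o(B) = B*(0 + 1) = B*1 = B)
o(√(-1 + h))*(12 + w(0, 8)) = √(-1 - 1)*(12 - ⅑) = √(-2)*(107/9) = (I*√2)*(107/9) = 107*I*√2/9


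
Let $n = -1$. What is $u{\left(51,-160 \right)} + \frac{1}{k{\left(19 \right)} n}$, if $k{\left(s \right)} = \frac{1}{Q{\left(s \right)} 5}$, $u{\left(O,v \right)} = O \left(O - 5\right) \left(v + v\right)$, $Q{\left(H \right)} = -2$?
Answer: $-750710$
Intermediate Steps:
$u{\left(O,v \right)} = 2 O v \left(-5 + O\right)$ ($u{\left(O,v \right)} = O \left(-5 + O\right) 2 v = O 2 v \left(-5 + O\right) = 2 O v \left(-5 + O\right)$)
$k{\left(s \right)} = - \frac{1}{10}$ ($k{\left(s \right)} = \frac{1}{\left(-2\right) 5} = \frac{1}{-10} = - \frac{1}{10}$)
$u{\left(51,-160 \right)} + \frac{1}{k{\left(19 \right)} n} = 2 \cdot 51 \left(-160\right) \left(-5 + 51\right) + \frac{1}{\left(- \frac{1}{10}\right) \left(-1\right)} = 2 \cdot 51 \left(-160\right) 46 + \frac{1}{\frac{1}{10}} = -750720 + 10 = -750710$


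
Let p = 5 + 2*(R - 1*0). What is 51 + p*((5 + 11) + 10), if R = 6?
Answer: 493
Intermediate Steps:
p = 17 (p = 5 + 2*(6 - 1*0) = 5 + 2*(6 + 0) = 5 + 2*6 = 5 + 12 = 17)
51 + p*((5 + 11) + 10) = 51 + 17*((5 + 11) + 10) = 51 + 17*(16 + 10) = 51 + 17*26 = 51 + 442 = 493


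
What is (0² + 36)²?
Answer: 1296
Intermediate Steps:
(0² + 36)² = (0 + 36)² = 36² = 1296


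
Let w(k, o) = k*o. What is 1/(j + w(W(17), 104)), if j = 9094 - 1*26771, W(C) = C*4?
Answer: -1/10605 ≈ -9.4295e-5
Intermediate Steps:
W(C) = 4*C
j = -17677 (j = 9094 - 26771 = -17677)
1/(j + w(W(17), 104)) = 1/(-17677 + (4*17)*104) = 1/(-17677 + 68*104) = 1/(-17677 + 7072) = 1/(-10605) = -1/10605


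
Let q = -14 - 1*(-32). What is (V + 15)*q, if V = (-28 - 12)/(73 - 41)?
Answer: 495/2 ≈ 247.50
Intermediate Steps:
q = 18 (q = -14 + 32 = 18)
V = -5/4 (V = -40/32 = -40*1/32 = -5/4 ≈ -1.2500)
(V + 15)*q = (-5/4 + 15)*18 = (55/4)*18 = 495/2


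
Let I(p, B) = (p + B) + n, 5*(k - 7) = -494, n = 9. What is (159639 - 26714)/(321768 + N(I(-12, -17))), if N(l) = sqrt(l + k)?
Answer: 213855057000/517673229679 - 132925*I*sqrt(2795)/517673229679 ≈ 0.41311 - 1.3575e-5*I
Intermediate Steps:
k = -459/5 (k = 7 + (1/5)*(-494) = 7 - 494/5 = -459/5 ≈ -91.800)
I(p, B) = 9 + B + p (I(p, B) = (p + B) + 9 = (B + p) + 9 = 9 + B + p)
N(l) = sqrt(-459/5 + l) (N(l) = sqrt(l - 459/5) = sqrt(-459/5 + l))
(159639 - 26714)/(321768 + N(I(-12, -17))) = (159639 - 26714)/(321768 + sqrt(-2295 + 25*(9 - 17 - 12))/5) = 132925/(321768 + sqrt(-2295 + 25*(-20))/5) = 132925/(321768 + sqrt(-2295 - 500)/5) = 132925/(321768 + sqrt(-2795)/5) = 132925/(321768 + (I*sqrt(2795))/5) = 132925/(321768 + I*sqrt(2795)/5)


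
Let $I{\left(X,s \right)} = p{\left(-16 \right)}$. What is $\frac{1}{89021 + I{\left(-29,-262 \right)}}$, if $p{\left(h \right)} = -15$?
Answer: $\frac{1}{89006} \approx 1.1235 \cdot 10^{-5}$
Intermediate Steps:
$I{\left(X,s \right)} = -15$
$\frac{1}{89021 + I{\left(-29,-262 \right)}} = \frac{1}{89021 - 15} = \frac{1}{89006}$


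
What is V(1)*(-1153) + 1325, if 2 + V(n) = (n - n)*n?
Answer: 3631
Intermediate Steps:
V(n) = -2 (V(n) = -2 + (n - n)*n = -2 + 0*n = -2 + 0 = -2)
V(1)*(-1153) + 1325 = -2*(-1153) + 1325 = 2306 + 1325 = 3631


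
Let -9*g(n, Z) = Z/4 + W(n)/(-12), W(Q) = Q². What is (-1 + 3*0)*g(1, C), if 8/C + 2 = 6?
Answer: 5/108 ≈ 0.046296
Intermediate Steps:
C = 2 (C = 8/(-2 + 6) = 8/4 = 8*(¼) = 2)
g(n, Z) = -Z/36 + n²/108 (g(n, Z) = -(Z/4 + n²/(-12))/9 = -(Z*(¼) + n²*(-1/12))/9 = -(Z/4 - n²/12)/9 = -(-n²/12 + Z/4)/9 = -Z/36 + n²/108)
(-1 + 3*0)*g(1, C) = (-1 + 3*0)*(-1/36*2 + (1/108)*1²) = (-1 + 0)*(-1/18 + (1/108)*1) = -(-1/18 + 1/108) = -1*(-5/108) = 5/108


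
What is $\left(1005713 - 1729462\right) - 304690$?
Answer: $-1028439$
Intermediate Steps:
$\left(1005713 - 1729462\right) - 304690 = -723749 - 304690 = -1028439$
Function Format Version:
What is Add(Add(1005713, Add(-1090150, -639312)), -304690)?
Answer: -1028439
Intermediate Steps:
Add(Add(1005713, Add(-1090150, -639312)), -304690) = Add(Add(1005713, -1729462), -304690) = Add(-723749, -304690) = -1028439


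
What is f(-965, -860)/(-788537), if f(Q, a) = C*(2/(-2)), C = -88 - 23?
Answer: -111/788537 ≈ -0.00014077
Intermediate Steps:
C = -111
f(Q, a) = 111 (f(Q, a) = -222/(-2) = -222*(-1)/2 = -111*(-1) = 111)
f(-965, -860)/(-788537) = 111/(-788537) = 111*(-1/788537) = -111/788537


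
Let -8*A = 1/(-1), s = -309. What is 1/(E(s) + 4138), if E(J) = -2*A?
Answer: 4/16551 ≈ 0.00024168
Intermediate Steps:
A = ⅛ (A = -⅛/(-1) = -⅛*(-1) = ⅛ ≈ 0.12500)
E(J) = -¼ (E(J) = -2*⅛ = -¼)
1/(E(s) + 4138) = 1/(-¼ + 4138) = 1/(16551/4) = 4/16551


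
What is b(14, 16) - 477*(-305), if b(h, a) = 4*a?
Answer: 145549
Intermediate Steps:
b(14, 16) - 477*(-305) = 4*16 - 477*(-305) = 64 + 145485 = 145549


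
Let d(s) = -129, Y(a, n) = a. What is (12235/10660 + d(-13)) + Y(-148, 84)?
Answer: -588117/2132 ≈ -275.85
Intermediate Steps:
(12235/10660 + d(-13)) + Y(-148, 84) = (12235/10660 - 129) - 148 = (12235*(1/10660) - 129) - 148 = (2447/2132 - 129) - 148 = -272581/2132 - 148 = -588117/2132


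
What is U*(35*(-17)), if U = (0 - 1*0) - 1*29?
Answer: 17255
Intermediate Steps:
U = -29 (U = (0 + 0) - 29 = 0 - 29 = -29)
U*(35*(-17)) = -1015*(-17) = -29*(-595) = 17255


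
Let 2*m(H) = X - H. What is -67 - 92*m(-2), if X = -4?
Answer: 25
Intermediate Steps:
m(H) = -2 - H/2 (m(H) = (-4 - H)/2 = -2 - H/2)
-67 - 92*m(-2) = -67 - 92*(-2 - 1/2*(-2)) = -67 - 92*(-2 + 1) = -67 - 92*(-1) = -67 + 92 = 25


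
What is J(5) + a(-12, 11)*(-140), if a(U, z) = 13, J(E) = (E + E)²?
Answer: -1720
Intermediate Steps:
J(E) = 4*E² (J(E) = (2*E)² = 4*E²)
J(5) + a(-12, 11)*(-140) = 4*5² + 13*(-140) = 4*25 - 1820 = 100 - 1820 = -1720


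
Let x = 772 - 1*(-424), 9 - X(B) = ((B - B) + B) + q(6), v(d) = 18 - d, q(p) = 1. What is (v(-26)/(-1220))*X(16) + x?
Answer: 364868/305 ≈ 1196.3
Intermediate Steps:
X(B) = 8 - B (X(B) = 9 - (((B - B) + B) + 1) = 9 - ((0 + B) + 1) = 9 - (B + 1) = 9 - (1 + B) = 9 + (-1 - B) = 8 - B)
x = 1196 (x = 772 + 424 = 1196)
(v(-26)/(-1220))*X(16) + x = ((18 - 1*(-26))/(-1220))*(8 - 1*16) + 1196 = ((18 + 26)*(-1/1220))*(8 - 16) + 1196 = (44*(-1/1220))*(-8) + 1196 = -11/305*(-8) + 1196 = 88/305 + 1196 = 364868/305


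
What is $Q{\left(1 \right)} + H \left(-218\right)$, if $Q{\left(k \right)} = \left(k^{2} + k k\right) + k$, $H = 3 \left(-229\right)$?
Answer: $149769$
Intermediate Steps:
$H = -687$
$Q{\left(k \right)} = k + 2 k^{2}$ ($Q{\left(k \right)} = \left(k^{2} + k^{2}\right) + k = 2 k^{2} + k = k + 2 k^{2}$)
$Q{\left(1 \right)} + H \left(-218\right) = 1 \left(1 + 2 \cdot 1\right) - -149766 = 1 \left(1 + 2\right) + 149766 = 1 \cdot 3 + 149766 = 3 + 149766 = 149769$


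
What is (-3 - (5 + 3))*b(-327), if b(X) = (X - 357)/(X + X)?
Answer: -1254/109 ≈ -11.505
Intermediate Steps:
b(X) = (-357 + X)/(2*X) (b(X) = (-357 + X)/((2*X)) = (-357 + X)*(1/(2*X)) = (-357 + X)/(2*X))
(-3 - (5 + 3))*b(-327) = (-3 - (5 + 3))*((½)*(-357 - 327)/(-327)) = (-3 - 1*8)*((½)*(-1/327)*(-684)) = (-3 - 8)*(114/109) = -11*114/109 = -1254/109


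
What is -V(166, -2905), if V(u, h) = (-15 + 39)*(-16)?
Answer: 384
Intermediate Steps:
V(u, h) = -384 (V(u, h) = 24*(-16) = -384)
-V(166, -2905) = -1*(-384) = 384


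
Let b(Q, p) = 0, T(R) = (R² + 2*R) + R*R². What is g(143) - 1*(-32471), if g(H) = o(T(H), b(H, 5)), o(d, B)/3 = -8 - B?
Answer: 32447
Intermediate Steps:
T(R) = R² + R³ + 2*R (T(R) = (R² + 2*R) + R³ = R² + R³ + 2*R)
o(d, B) = -24 - 3*B (o(d, B) = 3*(-8 - B) = -24 - 3*B)
g(H) = -24 (g(H) = -24 - 3*0 = -24 + 0 = -24)
g(143) - 1*(-32471) = -24 - 1*(-32471) = -24 + 32471 = 32447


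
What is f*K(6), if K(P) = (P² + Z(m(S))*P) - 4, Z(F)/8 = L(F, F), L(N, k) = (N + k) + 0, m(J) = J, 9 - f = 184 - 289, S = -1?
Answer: -7296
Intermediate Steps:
f = 114 (f = 9 - (184 - 289) = 9 - 1*(-105) = 9 + 105 = 114)
L(N, k) = N + k
Z(F) = 16*F (Z(F) = 8*(F + F) = 8*(2*F) = 16*F)
K(P) = -4 + P² - 16*P (K(P) = (P² + (16*(-1))*P) - 4 = (P² - 16*P) - 4 = -4 + P² - 16*P)
f*K(6) = 114*(-4 + 6² - 16*6) = 114*(-4 + 36 - 96) = 114*(-64) = -7296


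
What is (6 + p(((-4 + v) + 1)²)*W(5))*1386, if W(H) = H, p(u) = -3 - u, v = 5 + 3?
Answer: -185724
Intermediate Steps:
v = 8
(6 + p(((-4 + v) + 1)²)*W(5))*1386 = (6 + (-3 - ((-4 + 8) + 1)²)*5)*1386 = (6 + (-3 - (4 + 1)²)*5)*1386 = (6 + (-3 - 1*5²)*5)*1386 = (6 + (-3 - 1*25)*5)*1386 = (6 + (-3 - 25)*5)*1386 = (6 - 28*5)*1386 = (6 - 140)*1386 = -134*1386 = -185724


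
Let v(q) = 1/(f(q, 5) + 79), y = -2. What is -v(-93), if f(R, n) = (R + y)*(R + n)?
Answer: -1/8439 ≈ -0.00011850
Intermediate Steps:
f(R, n) = (-2 + R)*(R + n) (f(R, n) = (R - 2)*(R + n) = (-2 + R)*(R + n))
v(q) = 1/(69 + q**2 + 3*q) (v(q) = 1/((q**2 - 2*q - 2*5 + q*5) + 79) = 1/((q**2 - 2*q - 10 + 5*q) + 79) = 1/((-10 + q**2 + 3*q) + 79) = 1/(69 + q**2 + 3*q))
-v(-93) = -1/(69 + (-93)**2 + 3*(-93)) = -1/(69 + 8649 - 279) = -1/8439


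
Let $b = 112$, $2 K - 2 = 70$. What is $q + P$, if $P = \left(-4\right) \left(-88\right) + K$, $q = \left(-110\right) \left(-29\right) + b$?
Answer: $3690$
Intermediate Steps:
$K = 36$ ($K = 1 + \frac{1}{2} \cdot 70 = 1 + 35 = 36$)
$q = 3302$ ($q = \left(-110\right) \left(-29\right) + 112 = 3190 + 112 = 3302$)
$P = 388$ ($P = \left(-4\right) \left(-88\right) + 36 = 352 + 36 = 388$)
$q + P = 3302 + 388 = 3690$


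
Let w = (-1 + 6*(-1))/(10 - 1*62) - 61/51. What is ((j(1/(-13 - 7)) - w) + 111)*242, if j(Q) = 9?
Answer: 38847655/1326 ≈ 29297.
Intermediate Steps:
w = -2815/2652 (w = (-1 - 6)/(10 - 62) - 61*1/51 = -7/(-52) - 61/51 = -7*(-1/52) - 61/51 = 7/52 - 61/51 = -2815/2652 ≈ -1.0615)
((j(1/(-13 - 7)) - w) + 111)*242 = ((9 - 1*(-2815/2652)) + 111)*242 = ((9 + 2815/2652) + 111)*242 = (26683/2652 + 111)*242 = (321055/2652)*242 = 38847655/1326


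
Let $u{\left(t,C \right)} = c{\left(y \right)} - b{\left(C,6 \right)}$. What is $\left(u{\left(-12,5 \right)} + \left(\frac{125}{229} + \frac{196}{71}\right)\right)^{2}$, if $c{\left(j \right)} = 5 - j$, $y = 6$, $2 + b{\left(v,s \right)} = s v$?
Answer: $\frac{174516733504}{264355081} \approx 660.16$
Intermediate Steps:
$b{\left(v,s \right)} = -2 + s v$
$u{\left(t,C \right)} = 1 - 6 C$ ($u{\left(t,C \right)} = \left(5 - 6\right) - \left(-2 + 6 C\right) = -1 - \left(-2 + 6 C\right) = 1 - 6 C$)
$\left(u{\left(-12,5 \right)} + \left(\frac{125}{229} + \frac{196}{71}\right)\right)^{2} = \left(\left(1 - 30\right) + \left(\frac{125}{229} + \frac{196}{71}\right)\right)^{2} = \left(\left(1 - 30\right) + \left(125 \cdot \frac{1}{229} + 196 \cdot \frac{1}{71}\right)\right)^{2} = \left(-29 + \left(\frac{125}{229} + \frac{196}{71}\right)\right)^{2} = \left(-29 + \frac{53759}{16259}\right)^{2} = \left(- \frac{417752}{16259}\right)^{2} = \frac{174516733504}{264355081}$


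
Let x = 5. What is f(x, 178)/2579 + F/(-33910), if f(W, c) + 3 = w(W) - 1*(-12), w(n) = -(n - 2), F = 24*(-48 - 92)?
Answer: 886890/8745389 ≈ 0.10141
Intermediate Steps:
F = -3360 (F = 24*(-140) = -3360)
w(n) = 2 - n (w(n) = -(-2 + n) = 2 - n)
f(W, c) = 11 - W (f(W, c) = -3 + ((2 - W) - 1*(-12)) = -3 + ((2 - W) + 12) = -3 + (14 - W) = 11 - W)
f(x, 178)/2579 + F/(-33910) = (11 - 1*5)/2579 - 3360/(-33910) = (11 - 5)*(1/2579) - 3360*(-1/33910) = 6*(1/2579) + 336/3391 = 6/2579 + 336/3391 = 886890/8745389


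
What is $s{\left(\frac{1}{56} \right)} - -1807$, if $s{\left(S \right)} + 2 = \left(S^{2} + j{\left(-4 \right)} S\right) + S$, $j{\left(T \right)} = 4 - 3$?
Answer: $\frac{5660593}{3136} \approx 1805.0$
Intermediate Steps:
$j{\left(T \right)} = 1$
$s{\left(S \right)} = -2 + S^{2} + 2 S$ ($s{\left(S \right)} = -2 + \left(\left(S^{2} + 1 S\right) + S\right) = -2 + \left(\left(S^{2} + S\right) + S\right) = -2 + \left(\left(S + S^{2}\right) + S\right) = -2 + \left(S^{2} + 2 S\right) = -2 + S^{2} + 2 S$)
$s{\left(\frac{1}{56} \right)} - -1807 = \left(-2 + \left(\frac{1}{56}\right)^{2} + \frac{2}{56}\right) - -1807 = \left(-2 + \left(\frac{1}{56}\right)^{2} + 2 \cdot \frac{1}{56}\right) + 1807 = \left(-2 + \frac{1}{3136} + \frac{1}{28}\right) + 1807 = - \frac{6159}{3136} + 1807 = \frac{5660593}{3136}$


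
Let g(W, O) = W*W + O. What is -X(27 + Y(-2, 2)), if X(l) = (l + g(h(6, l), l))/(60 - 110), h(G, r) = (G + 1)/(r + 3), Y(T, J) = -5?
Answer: 27549/31250 ≈ 0.88157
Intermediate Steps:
h(G, r) = (1 + G)/(3 + r)
g(W, O) = O + W² (g(W, O) = W² + O = O + W²)
X(l) = -49/(50*(3 + l)²) - l/25 (X(l) = (l + (l + ((1 + 6)/(3 + l))²))/(60 - 110) = (l + (l + (7/(3 + l))²))/(-50) = (l + (l + (7/(3 + l))²))*(-1/50) = (l + (l + 49/(3 + l)²))*(-1/50) = (2*l + 49/(3 + l)²)*(-1/50) = -49/(50*(3 + l)²) - l/25)
-X(27 + Y(-2, 2)) = -(-49/(50*(3 + (27 - 5))²) - (27 - 5)/25) = -(-49/(50*(3 + 22)²) - 1/25*22) = -(-49/50/25² - 22/25) = -(-49/50*1/625 - 22/25) = -(-49/31250 - 22/25) = -1*(-27549/31250) = 27549/31250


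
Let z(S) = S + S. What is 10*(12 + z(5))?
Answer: 220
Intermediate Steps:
z(S) = 2*S
10*(12 + z(5)) = 10*(12 + 2*5) = 10*(12 + 10) = 10*22 = 220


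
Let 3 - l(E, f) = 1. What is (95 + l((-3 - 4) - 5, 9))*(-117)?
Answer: -11349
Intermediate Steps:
l(E, f) = 2 (l(E, f) = 3 - 1*1 = 3 - 1 = 2)
(95 + l((-3 - 4) - 5, 9))*(-117) = (95 + 2)*(-117) = 97*(-117) = -11349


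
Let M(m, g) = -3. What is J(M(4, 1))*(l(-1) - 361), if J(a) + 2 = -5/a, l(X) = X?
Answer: 362/3 ≈ 120.67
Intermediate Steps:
J(a) = -2 - 5/a
J(M(4, 1))*(l(-1) - 361) = (-2 - 5/(-3))*(-1 - 361) = (-2 - 5*(-⅓))*(-362) = (-2 + 5/3)*(-362) = -⅓*(-362) = 362/3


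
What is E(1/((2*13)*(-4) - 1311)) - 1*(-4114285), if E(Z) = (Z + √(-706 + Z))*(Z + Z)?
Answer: 8237724284127/2002225 - 6*I*√157063585/2002225 ≈ 4.1143e+6 - 0.037556*I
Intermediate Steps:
E(Z) = 2*Z*(Z + √(-706 + Z)) (E(Z) = (Z + √(-706 + Z))*(2*Z) = 2*Z*(Z + √(-706 + Z)))
E(1/((2*13)*(-4) - 1311)) - 1*(-4114285) = 2*(1/((2*13)*(-4) - 1311) + √(-706 + 1/((2*13)*(-4) - 1311)))/((2*13)*(-4) - 1311) - 1*(-4114285) = 2*(1/(26*(-4) - 1311) + √(-706 + 1/(26*(-4) - 1311)))/(26*(-4) - 1311) + 4114285 = 2*(1/(-104 - 1311) + √(-706 + 1/(-104 - 1311)))/(-104 - 1311) + 4114285 = 2*(1/(-1415) + √(-706 + 1/(-1415)))/(-1415) + 4114285 = 2*(-1/1415)*(-1/1415 + √(-706 - 1/1415)) + 4114285 = 2*(-1/1415)*(-1/1415 + √(-998991/1415)) + 4114285 = 2*(-1/1415)*(-1/1415 + 3*I*√157063585/1415) + 4114285 = (2/2002225 - 6*I*√157063585/2002225) + 4114285 = 8237724284127/2002225 - 6*I*√157063585/2002225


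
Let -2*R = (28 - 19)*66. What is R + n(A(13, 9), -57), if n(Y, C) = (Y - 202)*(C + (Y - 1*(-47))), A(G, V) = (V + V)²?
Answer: 38011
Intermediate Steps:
R = -297 (R = -(28 - 19)*66/2 = -9*66/2 = -½*594 = -297)
A(G, V) = 4*V² (A(G, V) = (2*V)² = 4*V²)
n(Y, C) = (-202 + Y)*(47 + C + Y) (n(Y, C) = (-202 + Y)*(C + (Y + 47)) = (-202 + Y)*(C + (47 + Y)) = (-202 + Y)*(47 + C + Y))
R + n(A(13, 9), -57) = -297 + (-9494 + (4*9²)² - 202*(-57) - 620*9² - 228*9²) = -297 + (-9494 + (4*81)² + 11514 - 620*81 - 228*81) = -297 + (-9494 + 324² + 11514 - 155*324 - 57*324) = -297 + (-9494 + 104976 + 11514 - 50220 - 18468) = -297 + 38308 = 38011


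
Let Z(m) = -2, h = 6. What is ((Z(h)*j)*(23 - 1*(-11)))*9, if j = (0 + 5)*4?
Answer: -12240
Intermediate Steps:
j = 20 (j = 5*4 = 20)
((Z(h)*j)*(23 - 1*(-11)))*9 = ((-2*20)*(23 - 1*(-11)))*9 = -40*(23 + 11)*9 = -40*34*9 = -1360*9 = -12240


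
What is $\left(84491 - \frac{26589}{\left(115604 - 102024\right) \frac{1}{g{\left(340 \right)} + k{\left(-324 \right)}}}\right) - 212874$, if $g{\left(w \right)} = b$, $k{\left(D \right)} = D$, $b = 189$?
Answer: $- \frac{347970325}{2716} \approx -1.2812 \cdot 10^{5}$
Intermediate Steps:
$g{\left(w \right)} = 189$
$\left(84491 - \frac{26589}{\left(115604 - 102024\right) \frac{1}{g{\left(340 \right)} + k{\left(-324 \right)}}}\right) - 212874 = \left(84491 - \frac{26589}{\left(115604 - 102024\right) \frac{1}{189 - 324}}\right) - 212874 = \left(84491 - \frac{26589}{13580 \frac{1}{-135}}\right) - 212874 = \left(84491 - \frac{26589}{13580 \left(- \frac{1}{135}\right)}\right) - 212874 = \left(84491 - \frac{26589}{- \frac{2716}{27}}\right) - 212874 = \left(84491 - - \frac{717903}{2716}\right) - 212874 = \left(84491 + \frac{717903}{2716}\right) - 212874 = \frac{230195459}{2716} - 212874 = - \frac{347970325}{2716}$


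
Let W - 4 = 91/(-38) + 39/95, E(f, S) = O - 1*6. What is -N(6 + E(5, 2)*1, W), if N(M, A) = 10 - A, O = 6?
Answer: -1517/190 ≈ -7.9842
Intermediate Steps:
E(f, S) = 0 (E(f, S) = 6 - 1*6 = 6 - 6 = 0)
W = 383/190 (W = 4 + (91/(-38) + 39/95) = 4 + (91*(-1/38) + 39*(1/95)) = 4 + (-91/38 + 39/95) = 4 - 377/190 = 383/190 ≈ 2.0158)
-N(6 + E(5, 2)*1, W) = -(10 - 1*383/190) = -(10 - 383/190) = -1*1517/190 = -1517/190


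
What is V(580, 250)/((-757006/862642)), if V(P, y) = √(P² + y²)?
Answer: -4313210*√3989/378503 ≈ -719.72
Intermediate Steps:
V(580, 250)/((-757006/862642)) = √(580² + 250²)/((-757006/862642)) = √(336400 + 62500)/((-757006*1/862642)) = √398900/(-378503/431321) = (10*√3989)*(-431321/378503) = -4313210*√3989/378503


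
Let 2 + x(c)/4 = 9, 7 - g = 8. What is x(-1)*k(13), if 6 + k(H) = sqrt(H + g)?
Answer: -168 + 56*sqrt(3) ≈ -71.005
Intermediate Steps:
g = -1 (g = 7 - 1*8 = 7 - 8 = -1)
x(c) = 28 (x(c) = -8 + 4*9 = -8 + 36 = 28)
k(H) = -6 + sqrt(-1 + H) (k(H) = -6 + sqrt(H - 1) = -6 + sqrt(-1 + H))
x(-1)*k(13) = 28*(-6 + sqrt(-1 + 13)) = 28*(-6 + sqrt(12)) = 28*(-6 + 2*sqrt(3)) = -168 + 56*sqrt(3)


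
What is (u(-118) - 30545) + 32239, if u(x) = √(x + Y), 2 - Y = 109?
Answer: 1694 + 15*I ≈ 1694.0 + 15.0*I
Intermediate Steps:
Y = -107 (Y = 2 - 1*109 = 2 - 109 = -107)
u(x) = √(-107 + x) (u(x) = √(x - 107) = √(-107 + x))
(u(-118) - 30545) + 32239 = (√(-107 - 118) - 30545) + 32239 = (√(-225) - 30545) + 32239 = (15*I - 30545) + 32239 = (-30545 + 15*I) + 32239 = 1694 + 15*I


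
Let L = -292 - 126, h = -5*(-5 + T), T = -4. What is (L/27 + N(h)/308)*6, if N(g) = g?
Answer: -127529/1386 ≈ -92.012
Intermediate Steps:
h = 45 (h = -5*(-5 - 4) = -5*(-9) = 45)
L = -418
(L/27 + N(h)/308)*6 = (-418/27 + 45/308)*6 = -127529/8316*6 = -127529/1386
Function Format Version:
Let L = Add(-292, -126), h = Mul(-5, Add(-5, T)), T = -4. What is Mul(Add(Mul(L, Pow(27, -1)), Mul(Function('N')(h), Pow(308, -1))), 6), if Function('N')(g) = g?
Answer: Rational(-127529, 1386) ≈ -92.012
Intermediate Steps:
h = 45 (h = Mul(-5, Add(-5, -4)) = Mul(-5, -9) = 45)
L = -418
Mul(Add(Mul(L, Pow(27, -1)), Mul(Function('N')(h), Pow(308, -1))), 6) = Mul(Add(Mul(-418, Pow(27, -1)), Mul(45, Pow(308, -1))), 6) = Mul(Add(Mul(-418, Rational(1, 27)), Mul(45, Rational(1, 308))), 6) = Mul(Add(Rational(-418, 27), Rational(45, 308)), 6) = Mul(Rational(-127529, 8316), 6) = Rational(-127529, 1386)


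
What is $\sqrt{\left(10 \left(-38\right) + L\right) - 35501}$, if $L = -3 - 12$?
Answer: $2 i \sqrt{8974} \approx 189.46 i$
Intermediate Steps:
$L = -15$ ($L = -3 - 12 = -15$)
$\sqrt{\left(10 \left(-38\right) + L\right) - 35501} = \sqrt{\left(10 \left(-38\right) - 15\right) - 35501} = \sqrt{\left(-380 - 15\right) - 35501} = \sqrt{-395 - 35501} = \sqrt{-35896} = 2 i \sqrt{8974}$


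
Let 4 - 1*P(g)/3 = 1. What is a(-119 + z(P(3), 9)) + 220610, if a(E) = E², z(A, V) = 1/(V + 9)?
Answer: 76061521/324 ≈ 2.3476e+5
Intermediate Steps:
P(g) = 9 (P(g) = 12 - 3*1 = 12 - 3 = 9)
z(A, V) = 1/(9 + V)
a(-119 + z(P(3), 9)) + 220610 = (-119 + 1/(9 + 9))² + 220610 = (-119 + 1/18)² + 220610 = (-2141/18)² + 220610 = 4583881/324 + 220610 = 76061521/324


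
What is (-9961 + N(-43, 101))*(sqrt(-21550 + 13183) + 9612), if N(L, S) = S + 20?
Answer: -94582080 - 9840*I*sqrt(8367) ≈ -9.4582e+7 - 9.0008e+5*I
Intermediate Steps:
N(L, S) = 20 + S
(-9961 + N(-43, 101))*(sqrt(-21550 + 13183) + 9612) = (-9961 + (20 + 101))*(sqrt(-21550 + 13183) + 9612) = (-9961 + 121)*(sqrt(-8367) + 9612) = -9840*(I*sqrt(8367) + 9612) = -9840*(9612 + I*sqrt(8367)) = -94582080 - 9840*I*sqrt(8367)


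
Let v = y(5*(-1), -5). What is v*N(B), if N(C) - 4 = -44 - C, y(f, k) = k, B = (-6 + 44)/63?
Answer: 12790/63 ≈ 203.02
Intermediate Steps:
B = 38/63 (B = 38*(1/63) = 38/63 ≈ 0.60317)
N(C) = -40 - C (N(C) = 4 + (-44 - C) = -40 - C)
v = -5
v*N(B) = -5*(-40 - 1*38/63) = -5*(-40 - 38/63) = -5*(-2558/63) = 12790/63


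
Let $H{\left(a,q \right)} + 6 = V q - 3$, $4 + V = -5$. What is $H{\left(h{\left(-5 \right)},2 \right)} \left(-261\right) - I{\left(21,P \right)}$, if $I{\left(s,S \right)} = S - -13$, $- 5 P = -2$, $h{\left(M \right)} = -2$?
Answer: $\frac{35168}{5} \approx 7033.6$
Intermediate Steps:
$V = -9$ ($V = -4 - 5 = -9$)
$P = \frac{2}{5}$ ($P = \left(- \frac{1}{5}\right) \left(-2\right) = \frac{2}{5} \approx 0.4$)
$H{\left(a,q \right)} = -9 - 9 q$ ($H{\left(a,q \right)} = -6 - \left(3 + 9 q\right) = -9 - 9 q$)
$I{\left(s,S \right)} = 13 + S$ ($I{\left(s,S \right)} = S + 13 = 13 + S$)
$H{\left(h{\left(-5 \right)},2 \right)} \left(-261\right) - I{\left(21,P \right)} = \left(-9 - 18\right) \left(-261\right) - \left(13 + \frac{2}{5}\right) = \left(-9 - 18\right) \left(-261\right) - \frac{67}{5} = \left(-27\right) \left(-261\right) - \frac{67}{5} = 7047 - \frac{67}{5} = \frac{35168}{5}$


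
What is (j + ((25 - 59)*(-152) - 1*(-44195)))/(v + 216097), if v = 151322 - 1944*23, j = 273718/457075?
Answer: 22562866943/147501302025 ≈ 0.15297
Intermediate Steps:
j = 273718/457075 (j = 273718*(1/457075) = 273718/457075 ≈ 0.59885)
v = 106610 (v = 151322 - 216*207 = 151322 - 44712 = 106610)
(j + ((25 - 59)*(-152) - 1*(-44195)))/(v + 216097) = (273718/457075 + ((25 - 59)*(-152) - 1*(-44195)))/(106610 + 216097) = (273718/457075 + (-34*(-152) + 44195))/322707 = (273718/457075 + (5168 + 44195))*(1/322707) = (273718/457075 + 49363)*(1/322707) = (22562866943/457075)*(1/322707) = 22562866943/147501302025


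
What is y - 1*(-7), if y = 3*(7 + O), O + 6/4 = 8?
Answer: 95/2 ≈ 47.500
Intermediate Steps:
O = 13/2 (O = -3/2 + 8 = 13/2 ≈ 6.5000)
y = 81/2 (y = 3*(7 + 13/2) = 3*(27/2) = 81/2 ≈ 40.500)
y - 1*(-7) = 81/2 - 1*(-7) = 81/2 + 7 = 95/2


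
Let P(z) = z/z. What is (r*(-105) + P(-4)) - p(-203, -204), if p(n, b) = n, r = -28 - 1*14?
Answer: 4614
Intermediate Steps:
P(z) = 1
r = -42 (r = -28 - 14 = -42)
(r*(-105) + P(-4)) - p(-203, -204) = (-42*(-105) + 1) - 1*(-203) = (4410 + 1) + 203 = 4411 + 203 = 4614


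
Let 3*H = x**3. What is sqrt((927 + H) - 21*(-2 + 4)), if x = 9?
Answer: 2*sqrt(282) ≈ 33.586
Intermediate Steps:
H = 243 (H = (1/3)*9**3 = (1/3)*729 = 243)
sqrt((927 + H) - 21*(-2 + 4)) = sqrt((927 + 243) - 21*(-2 + 4)) = sqrt(1170 - 21*2) = sqrt(1170 - 42) = sqrt(1128) = 2*sqrt(282)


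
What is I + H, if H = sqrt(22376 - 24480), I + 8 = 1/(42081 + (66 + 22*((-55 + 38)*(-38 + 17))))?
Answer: -400007/50001 + 2*I*sqrt(526) ≈ -8.0 + 45.869*I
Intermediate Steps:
I = -400007/50001 (I = -8 + 1/(42081 + (66 + 22*((-55 + 38)*(-38 + 17)))) = -8 + 1/(42081 + (66 + 22*(-17*(-21)))) = -8 + 1/(42081 + (66 + 22*357)) = -8 + 1/(42081 + (66 + 7854)) = -8 + 1/(42081 + 7920) = -8 + 1/50001 = -400007/50001 ≈ -8.0000)
H = 2*I*sqrt(526) (H = sqrt(-2104) = 2*I*sqrt(526) ≈ 45.869*I)
I + H = -400007/50001 + 2*I*sqrt(526)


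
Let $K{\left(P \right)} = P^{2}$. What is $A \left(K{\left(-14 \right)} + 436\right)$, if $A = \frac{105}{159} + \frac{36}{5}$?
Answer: $\frac{1316456}{265} \approx 4967.8$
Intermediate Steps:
$A = \frac{2083}{265}$ ($A = 105 \cdot \frac{1}{159} + 36 \cdot \frac{1}{5} = \frac{35}{53} + \frac{36}{5} = \frac{2083}{265} \approx 7.8604$)
$A \left(K{\left(-14 \right)} + 436\right) = \frac{2083 \left(\left(-14\right)^{2} + 436\right)}{265} = \frac{2083 \left(196 + 436\right)}{265} = \frac{2083}{265} \cdot 632 = \frac{1316456}{265}$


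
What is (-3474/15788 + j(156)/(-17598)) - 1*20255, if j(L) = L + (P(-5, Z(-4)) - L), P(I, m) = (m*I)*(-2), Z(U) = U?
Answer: -1406913369013/69459306 ≈ -20255.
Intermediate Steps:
P(I, m) = -2*I*m (P(I, m) = (I*m)*(-2) = -2*I*m)
j(L) = -40 (j(L) = L + (-2*(-5)*(-4) - L) = L + (-40 - L) = -40)
(-3474/15788 + j(156)/(-17598)) - 1*20255 = (-3474/15788 - 40/(-17598)) - 1*20255 = (-3474*1/15788 - 40*(-1/17598)) - 20255 = (-1737/7894 + 20/8799) - 20255 = -15125983/69459306 - 20255 = -1406913369013/69459306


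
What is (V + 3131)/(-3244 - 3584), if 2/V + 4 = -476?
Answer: -751439/1638720 ≈ -0.45855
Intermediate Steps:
V = -1/240 (V = 2/(-4 - 476) = 2/(-480) = 2*(-1/480) = -1/240 ≈ -0.0041667)
(V + 3131)/(-3244 - 3584) = (-1/240 + 3131)/(-3244 - 3584) = (751439/240)/(-6828) = (751439/240)*(-1/6828) = -751439/1638720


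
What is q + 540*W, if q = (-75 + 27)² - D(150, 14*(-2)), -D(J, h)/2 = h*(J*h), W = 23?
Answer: 249924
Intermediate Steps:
D(J, h) = -2*J*h² (D(J, h) = -2*h*J*h = -2*J*h²)
q = 237504 (q = (-75 + 27)² - (-2)*150*(14*(-2))² = (-48)² - (-2)*150*(-28)² = 2304 - (-2)*150*784 = 2304 - 1*(-235200) = 2304 + 235200 = 237504)
q + 540*W = 237504 + 540*23 = 237504 + 12420 = 249924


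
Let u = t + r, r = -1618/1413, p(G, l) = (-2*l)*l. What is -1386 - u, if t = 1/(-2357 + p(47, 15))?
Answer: -5492736187/3966291 ≈ -1384.9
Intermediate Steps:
p(G, l) = -2*l**2
t = -1/2807 (t = 1/(-2357 - 2*15**2) = 1/(-2357 - 2*225) = 1/(-2357 - 450) = 1/(-2807) = -1/2807 ≈ -0.00035625)
r = -1618/1413 (r = -1618*1/1413 = -1618/1413 ≈ -1.1451)
u = -4543139/3966291 (u = -1/2807 - 1618/1413 = -4543139/3966291 ≈ -1.1454)
-1386 - u = -1386 - 1*(-4543139/3966291) = -1386 + 4543139/3966291 = -5492736187/3966291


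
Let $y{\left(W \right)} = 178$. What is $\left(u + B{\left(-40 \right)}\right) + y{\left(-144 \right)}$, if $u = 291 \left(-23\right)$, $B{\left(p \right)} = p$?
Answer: $-6555$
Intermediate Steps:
$u = -6693$
$\left(u + B{\left(-40 \right)}\right) + y{\left(-144 \right)} = \left(-6693 - 40\right) + 178 = -6733 + 178 = -6555$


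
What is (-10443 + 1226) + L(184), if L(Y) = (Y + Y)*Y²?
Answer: 12449791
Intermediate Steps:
L(Y) = 2*Y³ (L(Y) = (2*Y)*Y² = 2*Y³)
(-10443 + 1226) + L(184) = (-10443 + 1226) + 2*184³ = -9217 + 2*6229504 = -9217 + 12459008 = 12449791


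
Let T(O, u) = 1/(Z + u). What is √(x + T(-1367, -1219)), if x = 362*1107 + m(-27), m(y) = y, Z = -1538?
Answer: 7*√62159051814/2757 ≈ 633.01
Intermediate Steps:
T(O, u) = 1/(-1538 + u)
x = 400707 (x = 362*1107 - 27 = 400734 - 27 = 400707)
√(x + T(-1367, -1219)) = √(400707 + 1/(-1538 - 1219)) = √(400707 + 1/(-2757)) = √(400707 - 1/2757) = √(1104749198/2757) = 7*√62159051814/2757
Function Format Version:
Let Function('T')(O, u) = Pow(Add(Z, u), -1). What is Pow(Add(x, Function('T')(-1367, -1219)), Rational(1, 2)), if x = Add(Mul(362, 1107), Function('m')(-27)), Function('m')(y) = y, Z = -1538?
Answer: Mul(Rational(7, 2757), Pow(62159051814, Rational(1, 2))) ≈ 633.01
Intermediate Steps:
Function('T')(O, u) = Pow(Add(-1538, u), -1)
x = 400707 (x = Add(Mul(362, 1107), -27) = Add(400734, -27) = 400707)
Pow(Add(x, Function('T')(-1367, -1219)), Rational(1, 2)) = Pow(Add(400707, Pow(Add(-1538, -1219), -1)), Rational(1, 2)) = Pow(Add(400707, Pow(-2757, -1)), Rational(1, 2)) = Pow(Add(400707, Rational(-1, 2757)), Rational(1, 2)) = Pow(Rational(1104749198, 2757), Rational(1, 2)) = Mul(Rational(7, 2757), Pow(62159051814, Rational(1, 2)))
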